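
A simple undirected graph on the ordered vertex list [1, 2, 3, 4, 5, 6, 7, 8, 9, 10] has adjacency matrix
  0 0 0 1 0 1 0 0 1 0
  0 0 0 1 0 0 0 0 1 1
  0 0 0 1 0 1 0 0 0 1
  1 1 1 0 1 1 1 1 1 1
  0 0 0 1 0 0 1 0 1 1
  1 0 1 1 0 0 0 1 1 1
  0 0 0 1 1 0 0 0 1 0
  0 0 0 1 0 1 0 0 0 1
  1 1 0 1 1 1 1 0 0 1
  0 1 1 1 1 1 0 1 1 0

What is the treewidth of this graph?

3

A width-3 tree decomposition is:
Bags: B1 = {3, 4, 6, 10}  B2 = {4, 6, 9, 10}  B3 = {2, 4, 9, 10}  B4 = {4, 5, 9, 10}  B5 = {1, 4, 6, 9}  B6 = {4, 5, 7, 9}  B7 = {4, 6, 8, 10}
Tree: B1–B2, B2–B3, B3–B4, B2–B5, B4–B6, B1–B7
Each bag holds 4 vertices, so the decomposition has width 3, which upper-bounds the treewidth. Conversely, {4, 6, 8, 10} is a clique of size 4, and the vertices of any clique must share a bag in every tree decomposition; so some bag has ≥ 4 vertices and tw(G) ≥ 3. Therefore the treewidth is 3.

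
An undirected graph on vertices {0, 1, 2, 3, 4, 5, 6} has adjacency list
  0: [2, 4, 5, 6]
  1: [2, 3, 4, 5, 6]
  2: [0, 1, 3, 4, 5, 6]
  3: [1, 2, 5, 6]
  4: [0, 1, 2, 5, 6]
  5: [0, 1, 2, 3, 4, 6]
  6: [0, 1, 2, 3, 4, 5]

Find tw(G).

4

A width-4 tree decomposition is:
Bags: B1 = {0, 2, 4, 5, 6}  B2 = {1, 2, 4, 5, 6}  B3 = {1, 2, 3, 5, 6}
Tree: B1–B2, B2–B3
Each bag holds 5 vertices, so the decomposition has width 4, which upper-bounds the treewidth. Conversely, {0, 2, 4, 5, 6} is a clique of size 5, and the vertices of any clique must share a bag in every tree decomposition; so some bag has ≥ 5 vertices and tw(G) ≥ 4. Combining the bounds, tw(G) = 4.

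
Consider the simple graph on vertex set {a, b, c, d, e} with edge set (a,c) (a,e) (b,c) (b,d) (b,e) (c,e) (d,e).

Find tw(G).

A width-2 tree decomposition is:
Bags: B1 = {b, d, e}  B2 = {b, c, e}  B3 = {a, c, e}
Tree: B1–B2, B2–B3
Each bag holds 3 vertices, so the decomposition has width 2, which upper-bounds the treewidth. On the other hand G contains the 3-clique {b, d, e}. A clique must lie in a single bag of any decomposition, so no decomposition can have width below 2. Hence tw(G) = 2 exactly.

2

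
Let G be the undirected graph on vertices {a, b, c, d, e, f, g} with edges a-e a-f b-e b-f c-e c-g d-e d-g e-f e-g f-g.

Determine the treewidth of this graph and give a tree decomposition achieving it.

Treewidth 2.
One such decomposition:
Bags: B1 = {b, e, f}  B2 = {e, f, g}  B3 = {c, e, g}  B4 = {a, e, f}  B5 = {d, e, g}
Tree: B1–B2, B2–B3, B1–B4, B3–B5

Every bag has size at most 3, so the width is 3 − 1 = 2 and tw(G) ≤ 2. Conversely, {d, e, g} is a clique of size 3, and the vertices of any clique must share a bag in every tree decomposition; so some bag has ≥ 3 vertices and tw(G) ≥ 2. Therefore the treewidth is 2.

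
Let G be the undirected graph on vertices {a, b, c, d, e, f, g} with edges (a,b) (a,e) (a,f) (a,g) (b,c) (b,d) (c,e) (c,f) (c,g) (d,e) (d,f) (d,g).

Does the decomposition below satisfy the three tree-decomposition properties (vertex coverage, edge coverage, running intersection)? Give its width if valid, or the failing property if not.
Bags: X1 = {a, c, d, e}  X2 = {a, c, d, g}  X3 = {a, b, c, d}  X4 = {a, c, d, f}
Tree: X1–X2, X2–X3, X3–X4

Checking the three conditions: (i) the bags cover all of {a, b, c, d, e, f, g}; (ii) for each edge, some bag contains both endpoints; (iii) the bags containing any fixed vertex form a subtree. All hold, so the decomposition is valid with width 4 − 1 = 3.

Yes; width 3.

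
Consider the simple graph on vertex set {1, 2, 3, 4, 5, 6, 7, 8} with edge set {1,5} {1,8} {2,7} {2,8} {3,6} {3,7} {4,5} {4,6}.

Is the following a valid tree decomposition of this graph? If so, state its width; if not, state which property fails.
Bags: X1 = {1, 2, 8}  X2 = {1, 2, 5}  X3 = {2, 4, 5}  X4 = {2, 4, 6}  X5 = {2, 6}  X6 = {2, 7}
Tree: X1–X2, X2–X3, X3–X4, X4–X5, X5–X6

A tree decomposition must satisfy three properties: every vertex lies in some bag; for every edge, both endpoints lie together in some bag; and for every vertex, the bags containing it form a connected subtree. Here vertex 3 appears in no bag, so the decomposition is invalid.

No — vertex 3 appears in no bag.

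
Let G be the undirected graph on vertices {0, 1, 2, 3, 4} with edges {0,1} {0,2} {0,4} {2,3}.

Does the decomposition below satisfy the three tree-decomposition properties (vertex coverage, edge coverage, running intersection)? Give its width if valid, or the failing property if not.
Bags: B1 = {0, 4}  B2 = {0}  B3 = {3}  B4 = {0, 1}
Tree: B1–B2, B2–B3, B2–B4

A tree decomposition must satisfy three properties: every vertex lies in some bag; for every edge, both endpoints lie together in some bag; and for every vertex, the bags containing it form a connected subtree. Here vertex 2 appears in no bag, so the decomposition is invalid.

No — vertex 2 appears in no bag.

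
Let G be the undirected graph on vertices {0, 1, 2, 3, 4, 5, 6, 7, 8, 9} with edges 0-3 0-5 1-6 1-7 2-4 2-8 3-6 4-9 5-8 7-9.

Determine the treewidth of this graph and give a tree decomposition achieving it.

The largest bag has 3 vertices, giving width 2; this decomposition certifies tw(G) ≤ 2. The edges 9–7–1–6–3–0–5–8–2–4–9 form a cycle, so G is not a tree and its treewidth is at least 2. The upper and lower bounds meet at 2, so that is the treewidth.

Treewidth 2.
One such decomposition:
Bags: B1 = {1, 7, 9}  B2 = {1, 6, 9}  B3 = {3, 6, 9}  B4 = {0, 3, 9}  B5 = {0, 5, 9}  B6 = {5, 8, 9}  B7 = {2, 8, 9}  B8 = {2, 4, 9}
Tree: B1–B2, B2–B3, B3–B4, B4–B5, B5–B6, B6–B7, B7–B8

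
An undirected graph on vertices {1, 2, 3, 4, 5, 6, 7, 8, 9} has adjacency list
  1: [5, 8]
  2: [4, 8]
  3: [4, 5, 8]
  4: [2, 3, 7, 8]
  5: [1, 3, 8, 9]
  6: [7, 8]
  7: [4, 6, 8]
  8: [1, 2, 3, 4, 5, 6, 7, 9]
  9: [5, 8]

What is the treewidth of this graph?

A width-2 tree decomposition is:
Bags: B1 = {3, 5, 8}  B2 = {3, 4, 8}  B3 = {4, 7, 8}  B4 = {1, 5, 8}  B5 = {2, 4, 8}  B6 = {6, 7, 8}  B7 = {5, 8, 9}
Tree: B1–B2, B2–B3, B1–B4, B3–B5, B3–B6, B1–B7
Each bag holds 3 vertices, so the decomposition has width 2, which upper-bounds the treewidth. For the lower bound, the 3 vertices {1, 5, 8} are pairwise adjacent, and any tree decomposition puts a clique entirely inside one bag — forcing width ≥ 2. Combining the bounds, tw(G) = 2.

2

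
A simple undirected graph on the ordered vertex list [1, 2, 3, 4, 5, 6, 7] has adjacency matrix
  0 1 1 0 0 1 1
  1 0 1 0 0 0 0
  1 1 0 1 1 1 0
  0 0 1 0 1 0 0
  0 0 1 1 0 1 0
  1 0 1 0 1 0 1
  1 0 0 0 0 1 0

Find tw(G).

A width-2 tree decomposition is:
Bags: B1 = {1, 3, 6}  B2 = {1, 2, 3}  B3 = {3, 5, 6}  B4 = {1, 6, 7}  B5 = {3, 4, 5}
Tree: B1–B2, B1–B3, B1–B4, B3–B5
The largest bag has 3 vertices, giving width 2; this decomposition certifies tw(G) ≤ 2. Conversely, {1, 2, 3} is a clique of size 3, and the vertices of any clique must share a bag in every tree decomposition; so some bag has ≥ 3 vertices and tw(G) ≥ 2. Therefore the treewidth is 2.

2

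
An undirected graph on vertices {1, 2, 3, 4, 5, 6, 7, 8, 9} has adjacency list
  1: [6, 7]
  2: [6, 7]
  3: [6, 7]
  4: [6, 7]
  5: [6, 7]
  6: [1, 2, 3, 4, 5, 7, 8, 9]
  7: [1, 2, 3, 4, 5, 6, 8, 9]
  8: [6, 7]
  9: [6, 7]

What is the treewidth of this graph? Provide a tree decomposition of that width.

Treewidth 2.
Bags: B1 = {6, 7, 8}  B2 = {3, 6, 7}  B3 = {5, 6, 7}  B4 = {6, 7, 9}  B5 = {4, 6, 7}  B6 = {2, 6, 7}  B7 = {1, 6, 7}
Tree: B1–B2, B2–B3, B3–B4, B4–B5, B3–B6, B2–B7

Each bag holds 3 vertices, so the decomposition has width 2, which upper-bounds the treewidth. For the lower bound, the 3 vertices {1, 6, 7} are pairwise adjacent, and any tree decomposition puts a clique entirely inside one bag — forcing width ≥ 2. Therefore the treewidth is 2.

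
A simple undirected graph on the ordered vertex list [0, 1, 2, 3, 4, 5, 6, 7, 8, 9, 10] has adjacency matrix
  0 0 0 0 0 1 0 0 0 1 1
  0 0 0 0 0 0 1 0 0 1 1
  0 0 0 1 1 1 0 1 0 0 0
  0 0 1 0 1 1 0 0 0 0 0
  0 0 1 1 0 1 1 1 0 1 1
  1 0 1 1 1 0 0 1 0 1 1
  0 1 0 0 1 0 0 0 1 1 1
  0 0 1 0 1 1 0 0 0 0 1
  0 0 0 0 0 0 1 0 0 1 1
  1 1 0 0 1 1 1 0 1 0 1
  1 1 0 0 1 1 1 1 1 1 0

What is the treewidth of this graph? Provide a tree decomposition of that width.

The largest bag has 4 vertices, giving width 3; this decomposition certifies tw(G) ≤ 3. Conversely, {0, 5, 9, 10} is a clique of size 4, and the vertices of any clique must share a bag in every tree decomposition; so some bag has ≥ 4 vertices and tw(G) ≥ 3. Hence tw(G) = 3 exactly.

Treewidth 3.
Bags: B1 = {2, 3, 4, 5}  B2 = {2, 4, 5, 7}  B3 = {4, 5, 7, 10}  B4 = {4, 5, 9, 10}  B5 = {4, 6, 9, 10}  B6 = {1, 6, 9, 10}  B7 = {6, 8, 9, 10}  B8 = {0, 5, 9, 10}
Tree: B1–B2, B2–B3, B3–B4, B4–B5, B5–B6, B5–B7, B4–B8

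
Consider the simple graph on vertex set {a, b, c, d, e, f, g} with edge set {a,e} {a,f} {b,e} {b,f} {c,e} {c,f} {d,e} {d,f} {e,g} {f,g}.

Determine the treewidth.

A width-2 tree decomposition is:
Bags: B1 = {c, e, f}  B2 = {d, e, f}  B3 = {a, e, f}  B4 = {b, e, f}  B5 = {e, f, g}
Tree: B1–B2, B2–B3, B3–B4, B4–B5
Each bag holds 3 vertices, so the decomposition has width 2, which upper-bounds the treewidth. Since e–c–f–d–e is a cycle in G, G is not acyclic. Forests are exactly the graphs of treewidth ≤ 1, so tw(G) ≥ 2. Hence tw(G) = 2 exactly.

2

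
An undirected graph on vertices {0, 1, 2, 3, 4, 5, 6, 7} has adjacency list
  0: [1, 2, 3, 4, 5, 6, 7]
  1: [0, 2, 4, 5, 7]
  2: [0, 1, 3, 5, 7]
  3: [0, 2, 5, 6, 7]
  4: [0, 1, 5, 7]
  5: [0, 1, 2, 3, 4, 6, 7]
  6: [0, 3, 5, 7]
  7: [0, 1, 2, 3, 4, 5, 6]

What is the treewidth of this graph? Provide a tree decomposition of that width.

Treewidth 4.
Bags: B1 = {0, 1, 2, 5, 7}  B2 = {0, 1, 4, 5, 7}  B3 = {0, 2, 3, 5, 7}  B4 = {0, 3, 5, 6, 7}
Tree: B1–B2, B1–B3, B3–B4

Every bag has size at most 5, so the width is 5 − 1 = 4 and tw(G) ≤ 4. For the lower bound, the 5 vertices {0, 1, 2, 5, 7} are pairwise adjacent, and any tree decomposition puts a clique entirely inside one bag — forcing width ≥ 4. The upper and lower bounds meet at 4, so that is the treewidth.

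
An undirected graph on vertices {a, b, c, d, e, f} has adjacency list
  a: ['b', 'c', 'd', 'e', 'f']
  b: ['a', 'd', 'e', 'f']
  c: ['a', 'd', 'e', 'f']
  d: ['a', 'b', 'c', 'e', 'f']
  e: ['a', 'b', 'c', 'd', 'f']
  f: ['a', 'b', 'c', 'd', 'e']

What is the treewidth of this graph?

A width-4 tree decomposition is:
Bags: B1 = {a, c, d, e, f}  B2 = {a, b, d, e, f}
Tree: B1–B2
Every bag has size at most 5, so the width is 5 − 1 = 4 and tw(G) ≤ 4. For the lower bound, the 5 vertices {a, c, d, e, f} are pairwise adjacent, and any tree decomposition puts a clique entirely inside one bag — forcing width ≥ 4. Therefore the treewidth is 4.

4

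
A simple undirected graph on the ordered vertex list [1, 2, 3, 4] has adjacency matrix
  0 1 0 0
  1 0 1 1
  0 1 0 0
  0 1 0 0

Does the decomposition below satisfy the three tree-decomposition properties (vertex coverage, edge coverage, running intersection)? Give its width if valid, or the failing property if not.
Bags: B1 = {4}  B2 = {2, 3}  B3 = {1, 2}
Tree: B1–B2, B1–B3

No — edge (2,4) lies in no bag.

A tree decomposition must satisfy three properties: every vertex lies in some bag; for every edge, both endpoints lie together in some bag; and for every vertex, the bags containing it form a connected subtree. Here edge (2,4) lies in no bag, so the decomposition is invalid.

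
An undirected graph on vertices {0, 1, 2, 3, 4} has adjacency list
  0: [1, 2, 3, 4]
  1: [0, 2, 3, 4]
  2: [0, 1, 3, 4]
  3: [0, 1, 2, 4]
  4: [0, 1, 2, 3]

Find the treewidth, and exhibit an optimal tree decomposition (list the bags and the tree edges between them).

A single bag containing all 5 vertices is trivially a valid decomposition of width 4. On the other hand G contains the 5-clique {0, 1, 2, 3, 4}. A clique must lie in a single bag of any decomposition, so no decomposition can have width below 4. The upper and lower bounds meet at 4, so that is the treewidth.

Treewidth 4.
One such decomposition:
Bags: B1 = {0, 1, 2, 3, 4}
Tree: (single bag)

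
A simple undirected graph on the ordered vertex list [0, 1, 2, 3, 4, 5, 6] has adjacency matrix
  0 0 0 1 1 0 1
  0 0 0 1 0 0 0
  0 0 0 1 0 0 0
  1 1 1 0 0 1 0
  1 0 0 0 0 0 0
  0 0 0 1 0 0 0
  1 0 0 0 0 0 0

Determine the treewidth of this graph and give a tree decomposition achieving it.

Each bag holds 2 vertices, so the decomposition has width 1, which upper-bounds the treewidth. G has an edge, so its treewidth is at least 1. Therefore the treewidth is 1.

Treewidth 1.
One optimal decomposition is:
Bags: B1 = {3, 5}  B2 = {1, 3}  B3 = {0, 3}  B4 = {2, 3}  B5 = {0, 6}  B6 = {0, 4}
Tree: B1–B2, B1–B3, B1–B4, B3–B5, B3–B6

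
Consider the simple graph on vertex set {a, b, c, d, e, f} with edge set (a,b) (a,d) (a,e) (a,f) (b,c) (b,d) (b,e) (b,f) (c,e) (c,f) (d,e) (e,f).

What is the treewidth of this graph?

3

A width-3 tree decomposition is:
Bags: B1 = {b, c, e, f}  B2 = {a, b, e, f}  B3 = {a, b, d, e}
Tree: B1–B2, B2–B3
Every bag has size at most 4, so the width is 4 − 1 = 3 and tw(G) ≤ 3. On the other hand G contains the 4-clique {a, b, d, e}. A clique must lie in a single bag of any decomposition, so no decomposition can have width below 3. Combining the bounds, tw(G) = 3.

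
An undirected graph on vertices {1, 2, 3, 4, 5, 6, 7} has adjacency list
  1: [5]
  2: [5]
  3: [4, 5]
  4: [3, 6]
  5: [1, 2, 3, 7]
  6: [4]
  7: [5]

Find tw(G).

1

A width-1 tree decomposition is:
Bags: B1 = {3, 5}  B2 = {2, 5}  B3 = {3, 4}  B4 = {4, 6}  B5 = {5, 7}  B6 = {1, 5}
Tree: B1–B2, B1–B3, B3–B4, B1–B5, B5–B6
The largest bag has 2 vertices, giving width 1; this decomposition certifies tw(G) ≤ 1. G has an edge, so its treewidth is at least 1. Hence tw(G) = 1 exactly.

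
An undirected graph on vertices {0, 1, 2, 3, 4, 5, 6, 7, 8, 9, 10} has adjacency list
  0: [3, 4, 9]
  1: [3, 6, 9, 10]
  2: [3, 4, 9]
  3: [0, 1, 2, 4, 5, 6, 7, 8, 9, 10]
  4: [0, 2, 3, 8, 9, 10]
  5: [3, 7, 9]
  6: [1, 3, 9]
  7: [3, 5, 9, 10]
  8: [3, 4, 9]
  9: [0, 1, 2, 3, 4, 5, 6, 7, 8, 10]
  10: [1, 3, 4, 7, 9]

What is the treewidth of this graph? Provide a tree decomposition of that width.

The largest bag has 4 vertices, giving width 3; this decomposition certifies tw(G) ≤ 3. On the other hand G contains the 4-clique {1, 3, 9, 10}. A clique must lie in a single bag of any decomposition, so no decomposition can have width below 3. Combining the bounds, tw(G) = 3.

Treewidth 3.
One such decomposition:
Bags: B1 = {3, 4, 9, 10}  B2 = {2, 3, 4, 9}  B3 = {3, 4, 8, 9}  B4 = {0, 3, 4, 9}  B5 = {3, 7, 9, 10}  B6 = {1, 3, 9, 10}  B7 = {1, 3, 6, 9}  B8 = {3, 5, 7, 9}
Tree: B1–B2, B2–B3, B3–B4, B1–B5, B5–B6, B6–B7, B5–B8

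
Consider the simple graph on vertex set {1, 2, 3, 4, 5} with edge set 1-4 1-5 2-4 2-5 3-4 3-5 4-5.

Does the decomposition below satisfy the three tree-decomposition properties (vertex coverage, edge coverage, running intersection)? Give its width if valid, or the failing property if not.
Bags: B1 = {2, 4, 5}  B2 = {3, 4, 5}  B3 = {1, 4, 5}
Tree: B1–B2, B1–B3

Yes; width 2.

Vertex coverage: the bags together contain {1, 2, 3, 4, 5}, the full vertex set. Edge coverage: each edge of G has both endpoints in at least one bag. Running intersection: for every vertex, the bags containing it form a connected subtree. All three properties hold, so this is a valid tree decomposition of width max|bag| − 1 = 2, and hence tw(G) ≤ 2.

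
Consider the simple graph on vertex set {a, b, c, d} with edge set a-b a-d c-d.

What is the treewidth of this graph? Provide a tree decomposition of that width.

Treewidth 1.
One such decomposition:
Bags: B1 = {c, d}  B2 = {a, d}  B3 = {a, b}
Tree: B1–B2, B2–B3

Every bag has size at most 2, so the width is 2 − 1 = 1 and tw(G) ≤ 1. Since G has at least one edge (e.g. c–d), it is not an edgeless graph, so tw(G) ≥ 1. Hence tw(G) = 1 exactly.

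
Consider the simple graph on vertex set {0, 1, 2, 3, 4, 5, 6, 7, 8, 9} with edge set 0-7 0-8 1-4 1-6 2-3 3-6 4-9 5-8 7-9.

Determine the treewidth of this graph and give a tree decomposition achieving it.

Treewidth 1.
Bags: B1 = {5, 8}  B2 = {0, 8}  B3 = {0, 7}  B4 = {7, 9}  B5 = {4, 9}  B6 = {1, 4}  B7 = {1, 6}  B8 = {3, 6}  B9 = {2, 3}
Tree: B1–B2, B2–B3, B3–B4, B4–B5, B5–B6, B6–B7, B7–B8, B8–B9

Each bag holds 2 vertices, so the decomposition has width 1, which upper-bounds the treewidth. Any graph with an edge has treewidth ≥ 1, and G has the edge 5–8. Hence tw(G) = 1 exactly.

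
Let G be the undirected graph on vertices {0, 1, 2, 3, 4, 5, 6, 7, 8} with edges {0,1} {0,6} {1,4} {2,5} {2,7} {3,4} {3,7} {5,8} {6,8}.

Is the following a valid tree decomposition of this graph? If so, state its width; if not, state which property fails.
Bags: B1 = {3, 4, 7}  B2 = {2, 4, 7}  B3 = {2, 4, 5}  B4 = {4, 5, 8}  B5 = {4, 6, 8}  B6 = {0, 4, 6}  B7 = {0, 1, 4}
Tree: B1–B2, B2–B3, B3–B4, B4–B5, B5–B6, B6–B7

Vertex coverage: the bags together contain {0, 1, 2, 3, 4, 5, 6, 7, 8}, the full vertex set. Edge coverage: each edge of G has both endpoints in at least one bag. Running intersection: for every vertex, the bags containing it form a connected subtree. All three properties hold, so this is a valid tree decomposition of width max|bag| − 1 = 2, and hence tw(G) ≤ 2.

Yes; width 2.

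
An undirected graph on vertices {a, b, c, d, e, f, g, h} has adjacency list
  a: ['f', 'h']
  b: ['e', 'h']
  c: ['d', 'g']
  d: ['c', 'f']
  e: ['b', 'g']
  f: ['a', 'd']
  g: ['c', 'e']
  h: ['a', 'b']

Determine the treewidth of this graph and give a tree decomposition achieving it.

Treewidth 2.
One optimal decomposition is:
Bags: B1 = {b, e, g}  B2 = {b, g, h}  B3 = {a, g, h}  B4 = {a, f, g}  B5 = {d, f, g}  B6 = {c, d, g}
Tree: B1–B2, B2–B3, B3–B4, B4–B5, B5–B6

The largest bag has 3 vertices, giving width 2; this decomposition certifies tw(G) ≤ 2. The edges g–e–b–h–a–f–d–c–g form a cycle, so G is not a tree and its treewidth is at least 2. Hence tw(G) = 2 exactly.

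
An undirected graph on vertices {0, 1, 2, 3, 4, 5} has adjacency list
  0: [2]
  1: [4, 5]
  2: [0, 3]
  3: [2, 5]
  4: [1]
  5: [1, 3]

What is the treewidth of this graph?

1

A width-1 tree decomposition is:
Bags: B1 = {1, 4}  B2 = {1, 5}  B3 = {3, 5}  B4 = {2, 3}  B5 = {0, 2}
Tree: B1–B2, B2–B3, B3–B4, B4–B5
Every bag has size at most 2, so the width is 2 − 1 = 1 and tw(G) ≤ 1. G has an edge, so its treewidth is at least 1. Combining the bounds, tw(G) = 1.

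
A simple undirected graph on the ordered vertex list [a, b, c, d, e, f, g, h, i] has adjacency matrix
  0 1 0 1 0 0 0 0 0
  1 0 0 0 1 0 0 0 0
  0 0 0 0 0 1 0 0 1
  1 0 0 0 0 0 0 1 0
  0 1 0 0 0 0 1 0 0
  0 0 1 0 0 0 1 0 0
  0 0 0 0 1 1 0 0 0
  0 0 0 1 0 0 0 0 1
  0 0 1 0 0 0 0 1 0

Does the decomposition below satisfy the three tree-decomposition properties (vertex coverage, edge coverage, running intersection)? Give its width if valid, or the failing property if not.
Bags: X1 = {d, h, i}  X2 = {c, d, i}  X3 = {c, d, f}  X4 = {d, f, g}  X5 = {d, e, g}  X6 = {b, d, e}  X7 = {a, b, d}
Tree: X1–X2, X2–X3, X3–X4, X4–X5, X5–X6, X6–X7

Yes; width 2.

Vertex coverage: the bags together contain {a, b, c, d, e, f, g, h, i}, the full vertex set. Edge coverage: each edge of G has both endpoints in at least one bag. Running intersection: for every vertex, the bags containing it form a connected subtree. All three properties hold, so this is a valid tree decomposition of width max|bag| − 1 = 2, and hence tw(G) ≤ 2.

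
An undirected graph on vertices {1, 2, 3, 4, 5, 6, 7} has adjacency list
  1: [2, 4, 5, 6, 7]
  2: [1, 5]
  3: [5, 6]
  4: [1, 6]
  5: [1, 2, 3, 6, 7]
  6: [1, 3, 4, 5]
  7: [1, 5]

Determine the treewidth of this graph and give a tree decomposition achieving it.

The largest bag has 3 vertices, giving width 2; this decomposition certifies tw(G) ≤ 2. For the lower bound, the 3 vertices {1, 4, 6} are pairwise adjacent, and any tree decomposition puts a clique entirely inside one bag — forcing width ≥ 2. Hence tw(G) = 2 exactly.

Treewidth 2.
One optimal decomposition is:
Bags: B1 = {1, 5, 6}  B2 = {1, 4, 6}  B3 = {1, 5, 7}  B4 = {3, 5, 6}  B5 = {1, 2, 5}
Tree: B1–B2, B1–B3, B1–B4, B1–B5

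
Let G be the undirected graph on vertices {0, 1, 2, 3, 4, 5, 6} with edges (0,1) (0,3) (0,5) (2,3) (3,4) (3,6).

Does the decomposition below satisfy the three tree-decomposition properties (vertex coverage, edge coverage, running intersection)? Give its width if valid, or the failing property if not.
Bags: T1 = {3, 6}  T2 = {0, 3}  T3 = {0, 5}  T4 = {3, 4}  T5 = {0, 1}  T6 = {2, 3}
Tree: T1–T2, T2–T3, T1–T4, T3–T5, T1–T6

Yes; width 1.

Checking the three conditions: (i) the bags cover all of {0, 1, 2, 3, 4, 5, 6}; (ii) for each edge, some bag contains both endpoints; (iii) the bags containing any fixed vertex form a subtree. All hold, so the decomposition is valid with width 2 − 1 = 1.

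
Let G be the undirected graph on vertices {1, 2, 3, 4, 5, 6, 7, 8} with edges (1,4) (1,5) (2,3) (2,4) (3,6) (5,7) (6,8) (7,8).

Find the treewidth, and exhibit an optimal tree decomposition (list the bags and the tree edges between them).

Treewidth 2.
Bags: B1 = {6, 7, 8}  B2 = {5, 6, 7}  B3 = {1, 5, 6}  B4 = {1, 4, 6}  B5 = {2, 4, 6}  B6 = {2, 3, 6}
Tree: B1–B2, B2–B3, B3–B4, B4–B5, B5–B6

The largest bag has 3 vertices, giving width 2; this decomposition certifies tw(G) ≤ 2. The edges 6–8–7–5–1–4–2–3–6 form a cycle, so G is not a tree and its treewidth is at least 2. Combining the bounds, tw(G) = 2.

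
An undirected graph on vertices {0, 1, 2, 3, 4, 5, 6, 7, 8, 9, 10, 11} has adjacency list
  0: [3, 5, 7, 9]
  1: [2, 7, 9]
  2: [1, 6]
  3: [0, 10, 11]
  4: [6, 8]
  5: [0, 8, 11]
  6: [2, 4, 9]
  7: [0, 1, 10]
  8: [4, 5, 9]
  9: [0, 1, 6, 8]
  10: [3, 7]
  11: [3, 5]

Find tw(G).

3

A width-3 tree decomposition is:
Bags: B1 = {1, 2, 4, 6}  B2 = {1, 4, 6, 9}  B3 = {1, 4, 8, 9}  B4 = {1, 7, 8, 9}  B5 = {0, 7, 8, 9}  B6 = {0, 5, 7, 8}  B7 = {0, 5, 7, 10}  B8 = {0, 3, 5, 10}  B9 = {3, 5, 10, 11}
Tree: B1–B2, B2–B3, B3–B4, B4–B5, B5–B6, B6–B7, B7–B8, B8–B9
The largest bag has 4 vertices, giving width 3; this decomposition certifies tw(G) ≤ 3. For the lower bound: the 4 vertex sets {2,4,6}, {1}, {9}, {0,5,7,8} are disjoint, each induces a connected subgraph, and every pair is joined by at least one edge of G. Contracting each set to a single vertex therefore yields K_{4} as a minor, and since treewidth is minor-monotone, tw(G) ≥ tw(K_{4}) = 3. Combining the bounds, tw(G) = 3.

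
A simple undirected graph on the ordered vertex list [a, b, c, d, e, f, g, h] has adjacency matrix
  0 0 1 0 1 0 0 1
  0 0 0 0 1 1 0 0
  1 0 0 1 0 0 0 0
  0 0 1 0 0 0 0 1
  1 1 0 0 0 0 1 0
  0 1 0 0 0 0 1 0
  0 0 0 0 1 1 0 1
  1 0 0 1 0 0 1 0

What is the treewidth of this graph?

A width-2 tree decomposition is:
Bags: B1 = {b, f, g}  B2 = {b, e, g}  B3 = {e, g, h}  B4 = {a, e, h}  B5 = {a, d, h}  B6 = {a, c, d}
Tree: B1–B2, B2–B3, B3–B4, B4–B5, B5–B6
Every bag has size at most 3, so the width is 3 − 1 = 2 and tw(G) ≤ 2. For the lower bound, G contains the cycle f–b–e–g–f, so G is not a forest; only forests have treewidth ≤ 1, hence tw(G) ≥ 2. The upper and lower bounds meet at 2, so that is the treewidth.

2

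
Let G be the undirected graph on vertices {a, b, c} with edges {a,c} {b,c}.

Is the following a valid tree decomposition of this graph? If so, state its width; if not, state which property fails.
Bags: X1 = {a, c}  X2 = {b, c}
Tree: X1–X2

Vertex coverage: the bags together contain {a, b, c}, the full vertex set. Edge coverage: each edge of G has both endpoints in at least one bag. Running intersection: for every vertex, the bags containing it form a connected subtree. All three properties hold, so this is a valid tree decomposition of width max|bag| − 1 = 1, and hence tw(G) ≤ 1.

Yes; width 1.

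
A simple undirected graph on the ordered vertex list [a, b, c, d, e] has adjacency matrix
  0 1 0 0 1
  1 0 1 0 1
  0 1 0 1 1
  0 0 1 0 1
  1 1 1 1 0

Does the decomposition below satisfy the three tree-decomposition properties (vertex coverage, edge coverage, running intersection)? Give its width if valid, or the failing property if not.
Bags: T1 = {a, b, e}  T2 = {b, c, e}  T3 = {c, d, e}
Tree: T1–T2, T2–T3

Vertex coverage: the bags together contain {a, b, c, d, e}, the full vertex set. Edge coverage: each edge of G has both endpoints in at least one bag. Running intersection: for every vertex, the bags containing it form a connected subtree. All three properties hold, so this is a valid tree decomposition of width max|bag| − 1 = 2, and hence tw(G) ≤ 2.

Yes; width 2.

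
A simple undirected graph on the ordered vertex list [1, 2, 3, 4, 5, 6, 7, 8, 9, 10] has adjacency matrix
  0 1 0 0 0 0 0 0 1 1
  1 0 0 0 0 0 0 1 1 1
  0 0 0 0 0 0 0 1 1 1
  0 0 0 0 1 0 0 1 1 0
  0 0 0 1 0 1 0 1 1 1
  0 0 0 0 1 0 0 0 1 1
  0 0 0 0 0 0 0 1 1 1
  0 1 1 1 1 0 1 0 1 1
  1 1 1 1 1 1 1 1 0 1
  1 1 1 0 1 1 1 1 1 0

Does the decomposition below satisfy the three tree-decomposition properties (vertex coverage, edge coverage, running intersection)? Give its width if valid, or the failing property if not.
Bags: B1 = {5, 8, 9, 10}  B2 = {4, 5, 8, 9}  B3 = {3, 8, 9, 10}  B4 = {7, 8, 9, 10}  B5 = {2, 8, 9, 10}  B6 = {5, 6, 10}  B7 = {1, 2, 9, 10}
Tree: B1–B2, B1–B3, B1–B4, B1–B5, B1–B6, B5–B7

A tree decomposition must satisfy three properties: every vertex lies in some bag; for every edge, both endpoints lie together in some bag; and for every vertex, the bags containing it form a connected subtree. Here edge (9,6) lies in no bag, so the decomposition is invalid.

No — edge (9,6) lies in no bag.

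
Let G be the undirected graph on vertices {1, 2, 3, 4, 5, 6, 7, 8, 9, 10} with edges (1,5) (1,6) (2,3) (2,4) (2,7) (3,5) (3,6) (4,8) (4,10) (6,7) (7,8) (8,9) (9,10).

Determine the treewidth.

2

A width-2 tree decomposition is:
Bags: B1 = {1, 5, 6}  B2 = {3, 5, 6}  B3 = {3, 6, 7}  B4 = {2, 3, 7}  B5 = {2, 7, 8}  B6 = {2, 4, 8}  B7 = {4, 8, 9}  B8 = {4, 9, 10}
Tree: B1–B2, B2–B3, B3–B4, B4–B5, B5–B6, B6–B7, B7–B8
The largest bag has 3 vertices, giving width 2; this decomposition certifies tw(G) ≤ 2. For the lower bound, G contains the cycle 1–5–3–6–1, so G is not a forest; only forests have treewidth ≤ 1, hence tw(G) ≥ 2. Hence tw(G) = 2 exactly.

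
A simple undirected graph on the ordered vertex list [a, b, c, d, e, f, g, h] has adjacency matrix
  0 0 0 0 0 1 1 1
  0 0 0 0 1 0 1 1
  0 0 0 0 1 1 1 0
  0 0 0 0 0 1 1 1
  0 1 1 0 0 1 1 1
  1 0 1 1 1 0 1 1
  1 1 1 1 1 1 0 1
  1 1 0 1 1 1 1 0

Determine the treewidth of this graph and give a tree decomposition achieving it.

Treewidth 3.
One such decomposition:
Bags: B1 = {e, f, g, h}  B2 = {a, f, g, h}  B3 = {c, e, f, g}  B4 = {b, e, g, h}  B5 = {d, f, g, h}
Tree: B1–B2, B1–B3, B1–B4, B1–B5

Each bag holds 4 vertices, so the decomposition has width 3, which upper-bounds the treewidth. For the lower bound, the 4 vertices {d, f, g, h} are pairwise adjacent, and any tree decomposition puts a clique entirely inside one bag — forcing width ≥ 3. Therefore the treewidth is 3.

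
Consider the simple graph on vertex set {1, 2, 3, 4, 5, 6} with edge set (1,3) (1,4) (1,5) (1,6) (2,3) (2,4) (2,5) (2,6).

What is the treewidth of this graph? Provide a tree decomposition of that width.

Every bag has size at most 3, so the width is 3 − 1 = 2 and tw(G) ≤ 2. For the lower bound, G contains the cycle 3–2–5–1–3, so G is not a forest; only forests have treewidth ≤ 1, hence tw(G) ≥ 2. Combining the bounds, tw(G) = 2.

Treewidth 2.
One optimal decomposition is:
Bags: B1 = {1, 2, 3}  B2 = {1, 2, 5}  B3 = {1, 2, 4}  B4 = {1, 2, 6}
Tree: B1–B2, B2–B3, B3–B4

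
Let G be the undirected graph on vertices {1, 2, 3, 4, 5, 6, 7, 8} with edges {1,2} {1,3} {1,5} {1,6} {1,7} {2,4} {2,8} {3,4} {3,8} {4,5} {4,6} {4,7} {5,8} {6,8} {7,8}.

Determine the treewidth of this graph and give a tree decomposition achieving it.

Each bag holds 4 vertices, so the decomposition has width 3, which upper-bounds the treewidth. For the lower bound: the 4 vertex sets {1,7}, {3,8}, {4}, {2} are disjoint, each induces a connected subgraph, and every pair is joined by at least one edge of G. Contracting each set to a single vertex therefore yields K_{4} as a minor, and since treewidth is minor-monotone, tw(G) ≥ tw(K_{4}) = 3. The upper and lower bounds meet at 3, so that is the treewidth.

Treewidth 3.
Bags: B1 = {1, 4, 7, 8}  B2 = {1, 3, 4, 8}  B3 = {1, 2, 4, 8}  B4 = {1, 4, 5, 8}  B5 = {1, 4, 6, 8}
Tree: B1–B2, B2–B3, B3–B4, B4–B5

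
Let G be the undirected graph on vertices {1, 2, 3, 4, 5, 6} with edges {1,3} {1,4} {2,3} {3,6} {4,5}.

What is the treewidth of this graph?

1

A width-1 tree decomposition is:
Bags: B1 = {1, 3}  B2 = {3, 6}  B3 = {1, 4}  B4 = {2, 3}  B5 = {4, 5}
Tree: B1–B2, B1–B3, B1–B4, B3–B5
Each bag holds 2 vertices, so the decomposition has width 1, which upper-bounds the treewidth. Since G has at least one edge (e.g. 1–3), it is not an edgeless graph, so tw(G) ≥ 1. Combining the bounds, tw(G) = 1.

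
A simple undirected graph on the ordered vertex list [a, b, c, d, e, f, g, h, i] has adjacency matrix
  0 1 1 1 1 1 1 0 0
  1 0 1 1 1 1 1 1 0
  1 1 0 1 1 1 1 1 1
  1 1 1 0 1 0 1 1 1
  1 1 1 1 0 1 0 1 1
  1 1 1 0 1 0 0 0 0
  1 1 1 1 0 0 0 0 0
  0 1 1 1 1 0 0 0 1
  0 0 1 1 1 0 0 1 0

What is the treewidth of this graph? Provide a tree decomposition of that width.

The largest bag has 5 vertices, giving width 4; this decomposition certifies tw(G) ≤ 4. On the other hand G contains the 5-clique {b, c, d, e, h}. A clique must lie in a single bag of any decomposition, so no decomposition can have width below 4. Therefore the treewidth is 4.

Treewidth 4.
Bags: B1 = {a, b, c, d, e}  B2 = {a, b, c, e, f}  B3 = {b, c, d, e, h}  B4 = {a, b, c, d, g}  B5 = {c, d, e, h, i}
Tree: B1–B2, B1–B3, B1–B4, B3–B5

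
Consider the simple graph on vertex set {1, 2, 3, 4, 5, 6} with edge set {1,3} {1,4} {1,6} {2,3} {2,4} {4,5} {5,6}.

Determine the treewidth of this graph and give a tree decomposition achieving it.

Treewidth 2.
One such decomposition:
Bags: B1 = {2, 3, 4}  B2 = {1, 3, 4}  B3 = {1, 4, 5}  B4 = {1, 5, 6}
Tree: B1–B2, B2–B3, B3–B4

Every bag has size at most 3, so the width is 3 − 1 = 2 and tw(G) ≤ 2. For the lower bound, G contains the cycle 2–3–1–4–2, so G is not a forest; only forests have treewidth ≤ 1, hence tw(G) ≥ 2. Hence tw(G) = 2 exactly.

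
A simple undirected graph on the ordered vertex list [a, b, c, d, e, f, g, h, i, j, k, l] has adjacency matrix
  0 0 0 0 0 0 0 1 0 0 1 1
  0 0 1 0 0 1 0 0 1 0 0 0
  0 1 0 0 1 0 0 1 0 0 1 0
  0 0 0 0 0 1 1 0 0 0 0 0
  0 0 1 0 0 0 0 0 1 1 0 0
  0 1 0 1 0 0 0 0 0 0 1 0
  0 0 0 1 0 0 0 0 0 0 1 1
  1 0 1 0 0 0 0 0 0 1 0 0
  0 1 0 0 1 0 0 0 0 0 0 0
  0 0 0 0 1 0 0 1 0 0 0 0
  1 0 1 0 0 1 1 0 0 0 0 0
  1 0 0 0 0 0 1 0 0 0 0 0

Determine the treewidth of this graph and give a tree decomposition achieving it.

Treewidth 3.
One optimal decomposition is:
Bags: B1 = {d, f, g, l}  B2 = {f, g, k, l}  B3 = {a, f, k, l}  B4 = {a, b, f, k}  B5 = {a, b, c, k}  B6 = {a, b, c, h}  B7 = {b, c, h, i}  B8 = {c, e, h, i}  B9 = {e, h, i, j}
Tree: B1–B2, B2–B3, B3–B4, B4–B5, B5–B6, B6–B7, B7–B8, B8–B9

Every bag has size at most 4, so the width is 4 − 1 = 3 and tw(G) ≤ 3. For the lower bound: the 4 vertex sets {d,g,l}, {f}, {k}, {a,b,c,h} are disjoint, each induces a connected subgraph, and every pair is joined by at least one edge of G. Contracting each set to a single vertex therefore yields K_{4} as a minor, and since treewidth is minor-monotone, tw(G) ≥ tw(K_{4}) = 3. The upper and lower bounds meet at 3, so that is the treewidth.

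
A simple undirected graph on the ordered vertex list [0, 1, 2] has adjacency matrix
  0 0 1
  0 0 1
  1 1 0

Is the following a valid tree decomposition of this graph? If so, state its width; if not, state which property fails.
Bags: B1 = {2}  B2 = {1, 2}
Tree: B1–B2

No — vertex 0 appears in no bag.

A tree decomposition must satisfy three properties: every vertex lies in some bag; for every edge, both endpoints lie together in some bag; and for every vertex, the bags containing it form a connected subtree. Here vertex 0 appears in no bag, so the decomposition is invalid.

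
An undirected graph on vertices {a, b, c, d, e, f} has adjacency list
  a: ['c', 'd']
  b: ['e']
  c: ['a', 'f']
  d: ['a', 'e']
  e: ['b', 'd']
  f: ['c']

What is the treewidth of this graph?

A width-1 tree decomposition is:
Bags: B1 = {c, f}  B2 = {a, c}  B3 = {a, d}  B4 = {d, e}  B5 = {b, e}
Tree: B1–B2, B2–B3, B3–B4, B4–B5
The largest bag has 2 vertices, giving width 1; this decomposition certifies tw(G) ≤ 1. G has an edge, so its treewidth is at least 1. The upper and lower bounds meet at 1, so that is the treewidth.

1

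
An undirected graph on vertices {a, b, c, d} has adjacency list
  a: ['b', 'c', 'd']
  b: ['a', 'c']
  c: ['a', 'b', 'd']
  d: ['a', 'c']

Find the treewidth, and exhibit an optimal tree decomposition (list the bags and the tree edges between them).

Treewidth 2.
One such decomposition:
Bags: B1 = {a, c, d}  B2 = {a, b, c}
Tree: B1–B2

Every bag has size at most 3, so the width is 3 − 1 = 2 and tw(G) ≤ 2. On the other hand G contains the 3-clique {a, c, d}. A clique must lie in a single bag of any decomposition, so no decomposition can have width below 2. Therefore the treewidth is 2.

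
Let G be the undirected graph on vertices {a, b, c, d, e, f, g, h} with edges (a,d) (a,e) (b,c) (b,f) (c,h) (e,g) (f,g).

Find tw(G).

A width-1 tree decomposition is:
Bags: B1 = {c, h}  B2 = {b, c}  B3 = {b, f}  B4 = {f, g}  B5 = {e, g}  B6 = {a, e}  B7 = {a, d}
Tree: B1–B2, B2–B3, B3–B4, B4–B5, B5–B6, B6–B7
The largest bag has 2 vertices, giving width 1; this decomposition certifies tw(G) ≤ 1. Since G has at least one edge (e.g. h–c), it is not an edgeless graph, so tw(G) ≥ 1. Combining the bounds, tw(G) = 1.

1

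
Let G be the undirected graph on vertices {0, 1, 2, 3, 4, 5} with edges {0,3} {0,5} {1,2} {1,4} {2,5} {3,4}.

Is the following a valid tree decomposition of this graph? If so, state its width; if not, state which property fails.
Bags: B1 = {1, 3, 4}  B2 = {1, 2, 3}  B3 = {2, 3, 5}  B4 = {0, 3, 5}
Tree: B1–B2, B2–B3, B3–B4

Vertex coverage: the bags together contain {0, 1, 2, 3, 4, 5}, the full vertex set. Edge coverage: each edge of G has both endpoints in at least one bag. Running intersection: for every vertex, the bags containing it form a connected subtree. All three properties hold, so this is a valid tree decomposition of width max|bag| − 1 = 2, and hence tw(G) ≤ 2.

Yes; width 2.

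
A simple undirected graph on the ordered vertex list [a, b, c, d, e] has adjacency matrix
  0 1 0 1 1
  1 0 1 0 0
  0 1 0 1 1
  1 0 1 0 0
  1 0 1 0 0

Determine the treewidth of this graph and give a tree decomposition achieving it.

Every bag has size at most 3, so the width is 3 − 1 = 2 and tw(G) ≤ 2. Since c–d–a–e–c is a cycle in G, G is not acyclic. Forests are exactly the graphs of treewidth ≤ 1, so tw(G) ≥ 2. The upper and lower bounds meet at 2, so that is the treewidth.

Treewidth 2.
One such decomposition:
Bags: B1 = {a, c, d}  B2 = {a, c, e}  B3 = {a, b, c}
Tree: B1–B2, B2–B3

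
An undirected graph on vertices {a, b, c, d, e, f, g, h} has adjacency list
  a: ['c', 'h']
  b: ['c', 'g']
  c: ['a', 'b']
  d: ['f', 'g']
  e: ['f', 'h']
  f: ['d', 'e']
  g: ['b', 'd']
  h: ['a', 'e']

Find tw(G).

A width-2 tree decomposition is:
Bags: B1 = {a, b, c}  B2 = {a, b, h}  B3 = {b, e, h}  B4 = {b, e, f}  B5 = {b, d, f}  B6 = {b, d, g}
Tree: B1–B2, B2–B3, B3–B4, B4–B5, B5–B6
Each bag holds 3 vertices, so the decomposition has width 2, which upper-bounds the treewidth. For the lower bound, G contains the cycle b–c–a–h–e–f–d–g–b, so G is not a forest; only forests have treewidth ≤ 1, hence tw(G) ≥ 2. The upper and lower bounds meet at 2, so that is the treewidth.

2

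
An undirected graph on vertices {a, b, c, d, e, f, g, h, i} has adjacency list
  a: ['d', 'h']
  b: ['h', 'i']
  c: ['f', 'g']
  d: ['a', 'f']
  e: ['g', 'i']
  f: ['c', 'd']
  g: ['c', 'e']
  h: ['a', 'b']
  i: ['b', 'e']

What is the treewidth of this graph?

2

A width-2 tree decomposition is:
Bags: B1 = {e, g, i}  B2 = {b, g, i}  B3 = {b, g, h}  B4 = {a, g, h}  B5 = {a, d, g}  B6 = {d, f, g}  B7 = {c, f, g}
Tree: B1–B2, B2–B3, B3–B4, B4–B5, B5–B6, B6–B7
The largest bag has 3 vertices, giving width 2; this decomposition certifies tw(G) ≤ 2. Since g–e–i–b–h–a–d–f–c–g is a cycle in G, G is not acyclic. Forests are exactly the graphs of treewidth ≤ 1, so tw(G) ≥ 2. Hence tw(G) = 2 exactly.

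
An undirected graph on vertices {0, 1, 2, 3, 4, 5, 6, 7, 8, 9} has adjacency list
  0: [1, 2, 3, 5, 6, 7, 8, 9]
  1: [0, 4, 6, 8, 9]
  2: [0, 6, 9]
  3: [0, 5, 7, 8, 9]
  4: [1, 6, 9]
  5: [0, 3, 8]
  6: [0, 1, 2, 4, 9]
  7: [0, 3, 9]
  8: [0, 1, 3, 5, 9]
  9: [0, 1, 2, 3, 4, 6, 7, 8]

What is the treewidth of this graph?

A width-3 tree decomposition is:
Bags: B1 = {0, 1, 8, 9}  B2 = {0, 1, 6, 9}  B3 = {0, 3, 8, 9}  B4 = {0, 3, 7, 9}  B5 = {0, 2, 6, 9}  B6 = {0, 3, 5, 8}  B7 = {1, 4, 6, 9}
Tree: B1–B2, B1–B3, B3–B4, B2–B5, B3–B6, B2–B7
Each bag holds 4 vertices, so the decomposition has width 3, which upper-bounds the treewidth. Conversely, {0, 1, 8, 9} is a clique of size 4, and the vertices of any clique must share a bag in every tree decomposition; so some bag has ≥ 4 vertices and tw(G) ≥ 3. The upper and lower bounds meet at 3, so that is the treewidth.

3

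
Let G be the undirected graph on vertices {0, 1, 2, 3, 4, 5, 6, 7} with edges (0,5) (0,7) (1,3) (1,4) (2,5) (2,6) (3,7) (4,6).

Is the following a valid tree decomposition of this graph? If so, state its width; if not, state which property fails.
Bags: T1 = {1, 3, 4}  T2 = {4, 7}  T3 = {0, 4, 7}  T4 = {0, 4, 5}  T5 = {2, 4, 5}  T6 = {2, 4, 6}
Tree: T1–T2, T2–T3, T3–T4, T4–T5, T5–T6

A tree decomposition must satisfy three properties: every vertex lies in some bag; for every edge, both endpoints lie together in some bag; and for every vertex, the bags containing it form a connected subtree. Here edge (3,7) lies in no bag, so the decomposition is invalid.

No — edge (3,7) lies in no bag.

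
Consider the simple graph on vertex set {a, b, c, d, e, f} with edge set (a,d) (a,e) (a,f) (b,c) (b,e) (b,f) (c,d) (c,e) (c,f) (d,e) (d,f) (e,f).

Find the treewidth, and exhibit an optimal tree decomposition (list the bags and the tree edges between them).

Treewidth 3.
One such decomposition:
Bags: B1 = {c, d, e, f}  B2 = {b, c, e, f}  B3 = {a, d, e, f}
Tree: B1–B2, B1–B3

Each bag holds 4 vertices, so the decomposition has width 3, which upper-bounds the treewidth. For the lower bound, the 4 vertices {c, d, e, f} are pairwise adjacent, and any tree decomposition puts a clique entirely inside one bag — forcing width ≥ 3. Combining the bounds, tw(G) = 3.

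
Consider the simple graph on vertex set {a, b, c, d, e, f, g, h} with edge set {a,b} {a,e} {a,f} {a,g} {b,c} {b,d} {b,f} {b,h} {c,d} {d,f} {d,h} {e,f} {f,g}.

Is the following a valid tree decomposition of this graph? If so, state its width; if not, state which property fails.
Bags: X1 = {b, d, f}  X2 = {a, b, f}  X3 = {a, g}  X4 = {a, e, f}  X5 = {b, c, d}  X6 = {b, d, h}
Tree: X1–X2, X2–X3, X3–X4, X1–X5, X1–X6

A tree decomposition must satisfy three properties: every vertex lies in some bag; for every edge, both endpoints lie together in some bag; and for every vertex, the bags containing it form a connected subtree. Here edge (f,g) lies in no bag, so the decomposition is invalid.

No — edge (f,g) lies in no bag.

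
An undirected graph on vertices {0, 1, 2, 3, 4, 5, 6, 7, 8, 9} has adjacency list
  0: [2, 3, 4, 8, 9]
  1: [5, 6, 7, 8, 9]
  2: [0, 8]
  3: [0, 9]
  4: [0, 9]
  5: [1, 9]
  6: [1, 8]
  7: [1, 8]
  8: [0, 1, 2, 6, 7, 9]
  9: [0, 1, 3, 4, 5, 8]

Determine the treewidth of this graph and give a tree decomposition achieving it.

Treewidth 2.
One optimal decomposition is:
Bags: B1 = {1, 5, 9}  B2 = {1, 8, 9}  B3 = {0, 8, 9}  B4 = {0, 3, 9}  B5 = {0, 2, 8}  B6 = {1, 7, 8}  B7 = {1, 6, 8}  B8 = {0, 4, 9}
Tree: B1–B2, B2–B3, B3–B4, B3–B5, B2–B6, B6–B7, B4–B8

The largest bag has 3 vertices, giving width 2; this decomposition certifies tw(G) ≤ 2. Conversely, {0, 8, 9} is a clique of size 3, and the vertices of any clique must share a bag in every tree decomposition; so some bag has ≥ 3 vertices and tw(G) ≥ 2. Combining the bounds, tw(G) = 2.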